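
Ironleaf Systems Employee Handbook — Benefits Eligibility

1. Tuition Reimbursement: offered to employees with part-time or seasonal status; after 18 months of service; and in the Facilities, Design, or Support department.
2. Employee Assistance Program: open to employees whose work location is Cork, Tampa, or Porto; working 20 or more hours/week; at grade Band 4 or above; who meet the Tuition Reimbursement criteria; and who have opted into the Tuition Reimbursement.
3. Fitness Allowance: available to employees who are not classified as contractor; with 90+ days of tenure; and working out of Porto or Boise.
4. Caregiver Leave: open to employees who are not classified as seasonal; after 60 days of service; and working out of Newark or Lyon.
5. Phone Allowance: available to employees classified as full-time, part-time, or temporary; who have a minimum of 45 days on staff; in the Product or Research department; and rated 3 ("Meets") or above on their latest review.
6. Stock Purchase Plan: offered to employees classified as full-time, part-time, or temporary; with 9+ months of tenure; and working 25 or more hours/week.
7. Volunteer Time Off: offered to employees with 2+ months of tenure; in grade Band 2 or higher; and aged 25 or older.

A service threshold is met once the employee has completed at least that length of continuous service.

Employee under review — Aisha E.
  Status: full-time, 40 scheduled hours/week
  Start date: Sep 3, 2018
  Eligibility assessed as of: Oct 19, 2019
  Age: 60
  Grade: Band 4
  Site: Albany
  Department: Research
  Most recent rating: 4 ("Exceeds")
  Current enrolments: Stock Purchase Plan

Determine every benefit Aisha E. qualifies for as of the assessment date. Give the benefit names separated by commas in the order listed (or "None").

Service from Sep 3, 2018 to Oct 19, 2019: 411 days.
Tuition Reimbursement — status full-time ✗ (requires part-time or seasonal) → not eligible.
Employee Assistance Program — site Albany ✗ (not Cork, Tampa, or Porto) → not eligible.
Fitness Allowance — status full-time ✓ (not excluded); service 411 days ≥ 90 days ✓; site Albany ✗ (not Porto or Boise) → not eligible.
Caregiver Leave — status full-time ✓ (not excluded); service 411 days ≥ 60 days ✓; site Albany ✗ (not Newark or Lyon) → not eligible.
Phone Allowance — status full-time ✓; service 411 days ≥ 45 days ✓; dept Research ✓; rating 4 ≥ 3 ✓ → eligible.
Stock Purchase Plan — status full-time ✓; service 411 days ≥ 9 months (≈270 days) ✓; 40 hrs/wk ≥ 25 ✓ → eligible.
Volunteer Time Off — service 411 days ≥ 2 months (≈60 days) ✓; grade Band 4 ≥ Band 2 ✓; age 60 ≥ 25 ✓ → eligible.

Phone Allowance, Stock Purchase Plan, Volunteer Time Off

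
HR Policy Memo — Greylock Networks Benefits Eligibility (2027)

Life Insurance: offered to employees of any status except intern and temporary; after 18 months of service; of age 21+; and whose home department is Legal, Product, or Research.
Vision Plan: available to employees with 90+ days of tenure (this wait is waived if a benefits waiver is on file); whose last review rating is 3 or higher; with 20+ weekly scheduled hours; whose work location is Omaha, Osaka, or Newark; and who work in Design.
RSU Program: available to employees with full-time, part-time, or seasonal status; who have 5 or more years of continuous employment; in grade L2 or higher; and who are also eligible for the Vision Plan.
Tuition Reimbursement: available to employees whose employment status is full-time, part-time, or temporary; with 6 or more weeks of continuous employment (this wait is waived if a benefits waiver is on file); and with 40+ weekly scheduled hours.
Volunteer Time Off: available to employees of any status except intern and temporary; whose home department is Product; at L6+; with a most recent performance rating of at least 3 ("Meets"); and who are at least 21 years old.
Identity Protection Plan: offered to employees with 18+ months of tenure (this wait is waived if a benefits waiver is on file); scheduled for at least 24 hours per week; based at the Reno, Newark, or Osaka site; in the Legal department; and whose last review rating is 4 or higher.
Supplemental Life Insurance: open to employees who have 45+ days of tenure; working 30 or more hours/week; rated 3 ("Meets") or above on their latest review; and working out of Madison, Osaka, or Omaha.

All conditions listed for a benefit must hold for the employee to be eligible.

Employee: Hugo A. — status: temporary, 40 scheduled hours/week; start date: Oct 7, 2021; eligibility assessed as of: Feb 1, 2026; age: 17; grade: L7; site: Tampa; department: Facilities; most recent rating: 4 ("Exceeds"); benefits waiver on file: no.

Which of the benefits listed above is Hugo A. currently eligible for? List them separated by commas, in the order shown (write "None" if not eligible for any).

Tuition Reimbursement

Service from Oct 7, 2021 to Feb 1, 2026: 1578 days.
Life Insurance — status temporary ✗ (excluded) → not eligible.
Vision Plan — no waiver, service 1578 days ≥ 90 days ✓; rating 4 ≥ 3 ✓; 40 hrs/wk ≥ 20 ✓; site Tampa ✗ (not Omaha, Osaka, or Newark) → not eligible.
RSU Program — status temporary ✗ (requires full-time, part-time, or seasonal) → not eligible.
Tuition Reimbursement — status temporary ✓; no waiver, service 1578 days ≥ 6 weeks (≈42 days) ✓; 40 hrs/wk ≥ 40 ✓ → eligible.
Volunteer Time Off — status temporary ✗ (excluded) → not eligible.
Identity Protection Plan — no waiver, service 1578 days ≥ 18 months (≈540 days) ✓; 40 hrs/wk ≥ 24 ✓; site Tampa ✗ (not Reno, Newark, or Osaka) → not eligible.
Supplemental Life Insurance — service 1578 days ≥ 45 days ✓; 40 hrs/wk ≥ 30 ✓; rating 4 ≥ 3 ✓; site Tampa ✗ (not Madison, Osaka, or Omaha) → not eligible.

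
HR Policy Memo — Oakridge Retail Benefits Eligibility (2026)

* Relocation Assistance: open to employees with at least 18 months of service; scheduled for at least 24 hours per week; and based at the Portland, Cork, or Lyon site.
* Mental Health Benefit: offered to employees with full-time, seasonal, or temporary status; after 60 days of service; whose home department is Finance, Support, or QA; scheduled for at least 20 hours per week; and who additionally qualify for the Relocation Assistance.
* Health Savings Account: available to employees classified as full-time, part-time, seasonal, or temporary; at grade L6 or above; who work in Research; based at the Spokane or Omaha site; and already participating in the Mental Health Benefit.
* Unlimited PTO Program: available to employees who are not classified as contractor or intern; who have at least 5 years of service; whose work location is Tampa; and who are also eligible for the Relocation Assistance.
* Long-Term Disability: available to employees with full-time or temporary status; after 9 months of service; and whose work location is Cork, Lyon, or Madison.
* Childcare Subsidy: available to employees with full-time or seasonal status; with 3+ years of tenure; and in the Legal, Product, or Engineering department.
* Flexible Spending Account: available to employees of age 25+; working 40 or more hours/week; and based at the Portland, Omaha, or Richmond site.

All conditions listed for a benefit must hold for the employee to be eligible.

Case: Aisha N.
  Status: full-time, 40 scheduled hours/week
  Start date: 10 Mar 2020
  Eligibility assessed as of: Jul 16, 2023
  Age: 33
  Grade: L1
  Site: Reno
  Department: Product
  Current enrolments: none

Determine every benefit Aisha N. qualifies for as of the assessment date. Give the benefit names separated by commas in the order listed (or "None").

Childcare Subsidy

Service from 10 Mar 2020 to Jul 16, 2023: 1223 days.
Relocation Assistance — service 1223 days ≥ 18 months (≈540 days) ✓; 40 hrs/wk ≥ 24 ✓; site Reno ✗ (not Portland, Cork, or Lyon) → not eligible.
Mental Health Benefit — status full-time ✓; service 1223 days ≥ 60 days ✓; dept Product ✗ → not eligible.
Health Savings Account — status full-time ✓; grade L1 < L6 ✗ → not eligible.
Unlimited PTO Program — status full-time ✓ (not excluded); service 1223 days < 5 years (≈1825 days) ✗ → not eligible.
Long-Term Disability — status full-time ✓; service 1223 days ≥ 9 months (≈270 days) ✓; site Reno ✗ (not Cork, Lyon, or Madison) → not eligible.
Childcare Subsidy — status full-time ✓; service 1223 days ≥ 3 years (≈1095 days) ✓; dept Product ✓ → eligible.
Flexible Spending Account — age 33 ≥ 25 ✓; 40 hrs/wk ≥ 40 ✓; site Reno ✗ (not Portland, Omaha, or Richmond) → not eligible.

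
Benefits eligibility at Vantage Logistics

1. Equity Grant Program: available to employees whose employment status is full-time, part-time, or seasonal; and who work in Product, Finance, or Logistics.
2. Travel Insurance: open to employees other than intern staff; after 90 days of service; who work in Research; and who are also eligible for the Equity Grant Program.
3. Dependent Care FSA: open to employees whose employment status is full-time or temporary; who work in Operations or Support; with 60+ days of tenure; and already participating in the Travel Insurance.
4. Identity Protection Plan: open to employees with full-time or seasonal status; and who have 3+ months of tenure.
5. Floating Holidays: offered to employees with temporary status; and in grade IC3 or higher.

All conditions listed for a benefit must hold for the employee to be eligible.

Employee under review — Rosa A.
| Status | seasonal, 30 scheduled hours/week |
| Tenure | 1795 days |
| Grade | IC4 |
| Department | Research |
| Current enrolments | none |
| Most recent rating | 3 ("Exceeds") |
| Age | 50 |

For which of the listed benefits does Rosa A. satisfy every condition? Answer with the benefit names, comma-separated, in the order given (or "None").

Identity Protection Plan

Equity Grant Program — status seasonal ✓; dept Research ✗ → not eligible.
Travel Insurance — status seasonal ✓ (not excluded); service 1795 days ≥ 90 days ✓; dept Research ✓; not eligible for Equity Grant Program ✗ → not eligible.
Dependent Care FSA — status seasonal ✗ (requires full-time or temporary) → not eligible.
Identity Protection Plan — status seasonal ✓; service 1795 days ≥ 3 months (≈90 days) ✓ → eligible.
Floating Holidays — status seasonal ✗ (requires temporary) → not eligible.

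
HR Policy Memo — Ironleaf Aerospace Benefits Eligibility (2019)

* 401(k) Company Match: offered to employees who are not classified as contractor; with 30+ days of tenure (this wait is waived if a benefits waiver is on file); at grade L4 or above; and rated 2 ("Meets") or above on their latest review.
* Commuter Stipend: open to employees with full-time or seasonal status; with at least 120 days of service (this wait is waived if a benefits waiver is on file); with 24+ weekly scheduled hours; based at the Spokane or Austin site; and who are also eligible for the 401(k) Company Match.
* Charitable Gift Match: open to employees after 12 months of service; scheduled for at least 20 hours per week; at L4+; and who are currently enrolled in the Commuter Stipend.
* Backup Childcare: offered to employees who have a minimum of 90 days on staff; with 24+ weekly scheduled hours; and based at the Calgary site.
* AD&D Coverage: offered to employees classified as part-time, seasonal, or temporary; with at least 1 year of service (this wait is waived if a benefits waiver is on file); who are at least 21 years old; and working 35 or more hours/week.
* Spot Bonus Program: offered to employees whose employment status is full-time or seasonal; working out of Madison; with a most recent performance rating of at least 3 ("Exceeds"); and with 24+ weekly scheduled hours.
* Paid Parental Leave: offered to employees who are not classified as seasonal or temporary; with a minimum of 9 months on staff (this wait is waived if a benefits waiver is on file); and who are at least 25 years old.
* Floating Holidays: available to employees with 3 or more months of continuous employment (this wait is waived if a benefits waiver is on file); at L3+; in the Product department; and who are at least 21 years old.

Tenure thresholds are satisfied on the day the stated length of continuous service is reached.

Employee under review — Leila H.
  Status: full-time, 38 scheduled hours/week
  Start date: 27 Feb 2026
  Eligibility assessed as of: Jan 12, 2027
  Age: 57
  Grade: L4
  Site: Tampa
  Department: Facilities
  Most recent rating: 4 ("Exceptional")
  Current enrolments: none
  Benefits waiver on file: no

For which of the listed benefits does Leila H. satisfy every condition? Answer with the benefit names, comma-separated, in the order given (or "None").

Service from 27 Feb 2026 to Jan 12, 2027: 319 days.
401(k) Company Match — status full-time ✓ (not excluded); no waiver, service 319 days ≥ 30 days ✓; grade L4 ≥ L4 ✓; rating 4 ≥ 2 ✓ → eligible.
Commuter Stipend — status full-time ✓; no waiver, service 319 days ≥ 120 days ✓; 38 hrs/wk ≥ 24 ✓; site Tampa ✗ (not Spokane or Austin) → not eligible.
Charitable Gift Match — service 319 days < 12 months (≈360 days) ✗ → not eligible.
Backup Childcare — service 319 days ≥ 90 days ✓; 38 hrs/wk ≥ 24 ✓; site Tampa ✗ (not Calgary) → not eligible.
AD&D Coverage — status full-time ✗ (requires part-time, seasonal, or temporary) → not eligible.
Spot Bonus Program — status full-time ✓; site Tampa ✗ (not Madison) → not eligible.
Paid Parental Leave — status full-time ✓ (not excluded); no waiver, service 319 days ≥ 9 months (≈270 days) ✓; age 57 ≥ 25 ✓ → eligible.
Floating Holidays — no waiver, service 319 days ≥ 3 months (≈90 days) ✓; grade L4 ≥ L3 ✓; dept Facilities ✗ → not eligible.

401(k) Company Match, Paid Parental Leave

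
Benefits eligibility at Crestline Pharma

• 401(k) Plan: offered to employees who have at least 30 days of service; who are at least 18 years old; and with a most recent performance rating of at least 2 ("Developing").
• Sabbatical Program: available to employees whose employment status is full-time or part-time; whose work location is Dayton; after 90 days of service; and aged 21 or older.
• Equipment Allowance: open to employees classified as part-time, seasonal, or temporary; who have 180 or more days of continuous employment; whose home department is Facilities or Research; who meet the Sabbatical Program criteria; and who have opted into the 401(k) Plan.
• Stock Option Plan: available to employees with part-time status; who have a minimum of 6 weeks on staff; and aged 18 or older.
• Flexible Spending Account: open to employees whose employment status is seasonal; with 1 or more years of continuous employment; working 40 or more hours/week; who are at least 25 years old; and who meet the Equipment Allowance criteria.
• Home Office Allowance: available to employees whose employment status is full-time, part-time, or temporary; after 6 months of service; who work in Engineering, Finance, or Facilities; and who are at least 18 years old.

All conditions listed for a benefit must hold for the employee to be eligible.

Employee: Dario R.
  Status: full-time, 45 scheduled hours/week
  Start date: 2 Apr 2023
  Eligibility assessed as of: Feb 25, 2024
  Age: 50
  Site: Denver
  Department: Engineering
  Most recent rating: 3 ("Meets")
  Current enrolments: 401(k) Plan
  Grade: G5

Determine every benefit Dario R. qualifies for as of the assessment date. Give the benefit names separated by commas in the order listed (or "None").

Service from 2 Apr 2023 to Feb 25, 2024: 329 days.
401(k) Plan — service 329 days ≥ 30 days ✓; age 50 ≥ 18 ✓; rating 3 ≥ 2 ✓ → eligible.
Sabbatical Program — status full-time ✓; site Denver ✗ (not Dayton) → not eligible.
Equipment Allowance — status full-time ✗ (requires part-time, seasonal, or temporary) → not eligible.
Stock Option Plan — status full-time ✗ (requires part-time) → not eligible.
Flexible Spending Account — status full-time ✗ (requires seasonal) → not eligible.
Home Office Allowance — status full-time ✓; service 329 days ≥ 6 months (≈180 days) ✓; dept Engineering ✓; age 50 ≥ 18 ✓ → eligible.

401(k) Plan, Home Office Allowance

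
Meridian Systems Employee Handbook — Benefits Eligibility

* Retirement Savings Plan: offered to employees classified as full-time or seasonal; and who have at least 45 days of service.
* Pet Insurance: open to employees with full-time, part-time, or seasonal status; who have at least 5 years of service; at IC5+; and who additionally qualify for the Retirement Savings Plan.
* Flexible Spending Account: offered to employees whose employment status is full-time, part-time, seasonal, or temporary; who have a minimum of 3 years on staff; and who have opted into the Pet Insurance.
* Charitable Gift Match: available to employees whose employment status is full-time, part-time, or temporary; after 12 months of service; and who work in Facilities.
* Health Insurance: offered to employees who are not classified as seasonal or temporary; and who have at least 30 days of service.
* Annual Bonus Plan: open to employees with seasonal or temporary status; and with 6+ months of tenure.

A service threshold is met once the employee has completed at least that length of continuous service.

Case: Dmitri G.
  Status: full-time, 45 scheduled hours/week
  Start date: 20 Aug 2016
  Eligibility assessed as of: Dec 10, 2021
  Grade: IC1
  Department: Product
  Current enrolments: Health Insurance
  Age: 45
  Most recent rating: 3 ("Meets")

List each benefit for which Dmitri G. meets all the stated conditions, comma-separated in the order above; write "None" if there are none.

Retirement Savings Plan, Health Insurance

Service from 20 Aug 2016 to Dec 10, 2021: 1938 days.
Retirement Savings Plan — status full-time ✓; service 1938 days ≥ 45 days ✓ → eligible.
Pet Insurance — status full-time ✓; service 1938 days ≥ 5 years (≈1825 days) ✓; grade IC1 < IC5 ✗ → not eligible.
Flexible Spending Account — status full-time ✓; service 1938 days ≥ 3 years (≈1095 days) ✓; not enrolled in Pet Insurance ✗ → not eligible.
Charitable Gift Match — status full-time ✓; service 1938 days ≥ 12 months (≈360 days) ✓; dept Product ✗ → not eligible.
Health Insurance — status full-time ✓ (not excluded); service 1938 days ≥ 30 days ✓ → eligible.
Annual Bonus Plan — status full-time ✗ (requires seasonal or temporary) → not eligible.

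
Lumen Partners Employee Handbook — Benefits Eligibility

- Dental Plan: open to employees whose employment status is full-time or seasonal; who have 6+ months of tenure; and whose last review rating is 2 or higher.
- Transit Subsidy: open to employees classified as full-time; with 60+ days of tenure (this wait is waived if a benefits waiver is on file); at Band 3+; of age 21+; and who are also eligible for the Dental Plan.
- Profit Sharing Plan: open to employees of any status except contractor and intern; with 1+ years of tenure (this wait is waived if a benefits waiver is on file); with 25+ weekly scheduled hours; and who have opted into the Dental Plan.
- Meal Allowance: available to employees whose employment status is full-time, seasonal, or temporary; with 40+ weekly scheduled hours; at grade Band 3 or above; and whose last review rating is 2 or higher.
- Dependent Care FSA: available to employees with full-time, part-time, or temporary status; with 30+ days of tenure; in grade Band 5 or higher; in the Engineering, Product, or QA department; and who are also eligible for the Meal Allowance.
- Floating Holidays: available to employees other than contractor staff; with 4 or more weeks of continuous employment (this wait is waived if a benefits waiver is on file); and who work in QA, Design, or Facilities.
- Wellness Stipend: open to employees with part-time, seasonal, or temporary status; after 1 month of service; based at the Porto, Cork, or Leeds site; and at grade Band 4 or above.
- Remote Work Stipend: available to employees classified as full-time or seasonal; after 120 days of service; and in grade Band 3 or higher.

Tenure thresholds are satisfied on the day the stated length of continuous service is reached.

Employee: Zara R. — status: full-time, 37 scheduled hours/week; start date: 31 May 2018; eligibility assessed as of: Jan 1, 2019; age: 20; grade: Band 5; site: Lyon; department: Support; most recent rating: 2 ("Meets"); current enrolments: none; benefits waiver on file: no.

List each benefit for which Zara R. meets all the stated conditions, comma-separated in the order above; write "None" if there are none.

Dental Plan, Remote Work Stipend

Service from 31 May 2018 to Jan 1, 2019: 215 days.
Dental Plan — status full-time ✓; service 215 days ≥ 6 months (≈180 days) ✓; rating 2 ≥ 2 ✓ → eligible.
Transit Subsidy — status full-time ✓; no waiver, service 215 days ≥ 60 days ✓; grade Band 5 ≥ Band 3 ✓; age 20 < 21 ✗ → not eligible.
Profit Sharing Plan — status full-time ✓ (not excluded); no waiver, service 215 days < 1 year (≈365 days) ✗ → not eligible.
Meal Allowance — status full-time ✓; 37 hrs/wk < 40 ✗ → not eligible.
Dependent Care FSA — status full-time ✓; service 215 days ≥ 30 days ✓; grade Band 5 ≥ Band 5 ✓; dept Support ✗ → not eligible.
Floating Holidays — status full-time ✓ (not excluded); no waiver, service 215 days ≥ 4 weeks (≈28 days) ✓; dept Support ✗ → not eligible.
Wellness Stipend — status full-time ✗ (requires part-time, seasonal, or temporary) → not eligible.
Remote Work Stipend — status full-time ✓; service 215 days ≥ 120 days ✓; grade Band 5 ≥ Band 3 ✓ → eligible.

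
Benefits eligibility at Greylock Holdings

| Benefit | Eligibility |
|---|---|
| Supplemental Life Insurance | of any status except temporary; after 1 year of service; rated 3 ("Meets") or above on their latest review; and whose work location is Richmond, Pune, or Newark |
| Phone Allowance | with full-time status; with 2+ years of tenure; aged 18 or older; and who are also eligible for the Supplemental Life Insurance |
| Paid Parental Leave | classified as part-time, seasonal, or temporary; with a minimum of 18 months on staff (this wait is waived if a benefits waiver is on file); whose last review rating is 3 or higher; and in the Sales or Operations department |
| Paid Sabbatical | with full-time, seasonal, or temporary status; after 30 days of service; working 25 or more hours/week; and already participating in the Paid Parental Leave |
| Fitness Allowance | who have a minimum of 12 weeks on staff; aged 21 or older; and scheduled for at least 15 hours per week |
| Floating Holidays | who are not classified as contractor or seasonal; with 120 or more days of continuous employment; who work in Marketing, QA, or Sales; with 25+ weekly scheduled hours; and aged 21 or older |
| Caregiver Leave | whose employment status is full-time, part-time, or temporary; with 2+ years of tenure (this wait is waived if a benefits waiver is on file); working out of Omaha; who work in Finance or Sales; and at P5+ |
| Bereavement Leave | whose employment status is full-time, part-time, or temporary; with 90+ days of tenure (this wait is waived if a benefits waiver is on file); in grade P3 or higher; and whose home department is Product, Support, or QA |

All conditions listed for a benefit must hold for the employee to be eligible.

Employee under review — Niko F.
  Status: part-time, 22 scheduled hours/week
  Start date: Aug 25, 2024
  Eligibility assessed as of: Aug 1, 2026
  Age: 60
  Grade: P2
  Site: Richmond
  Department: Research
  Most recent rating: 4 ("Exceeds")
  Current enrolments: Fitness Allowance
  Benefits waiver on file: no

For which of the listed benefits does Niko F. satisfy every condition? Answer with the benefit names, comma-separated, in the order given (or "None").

Service from Aug 25, 2024 to Aug 1, 2026: 706 days.
Supplemental Life Insurance — status part-time ✓ (not excluded); service 706 days ≥ 1 year (≈365 days) ✓; rating 4 ≥ 3 ✓; site Richmond ✓ → eligible.
Phone Allowance — status part-time ✗ (requires full-time) → not eligible.
Paid Parental Leave — status part-time ✓; no waiver, service 706 days ≥ 18 months (≈540 days) ✓; rating 4 ≥ 3 ✓; dept Research ✗ → not eligible.
Paid Sabbatical — status part-time ✗ (requires full-time, seasonal, or temporary) → not eligible.
Fitness Allowance — service 706 days ≥ 12 weeks (≈84 days) ✓; age 60 ≥ 21 ✓; 22 hrs/wk ≥ 15 ✓ → eligible.
Floating Holidays — status part-time ✓ (not excluded); service 706 days ≥ 120 days ✓; dept Research ✗ → not eligible.
Caregiver Leave — status part-time ✓; no waiver, service 706 days < 2 years (≈730 days) ✗ → not eligible.
Bereavement Leave — status part-time ✓; no waiver, service 706 days ≥ 90 days ✓; grade P2 < P3 ✗ → not eligible.

Supplemental Life Insurance, Fitness Allowance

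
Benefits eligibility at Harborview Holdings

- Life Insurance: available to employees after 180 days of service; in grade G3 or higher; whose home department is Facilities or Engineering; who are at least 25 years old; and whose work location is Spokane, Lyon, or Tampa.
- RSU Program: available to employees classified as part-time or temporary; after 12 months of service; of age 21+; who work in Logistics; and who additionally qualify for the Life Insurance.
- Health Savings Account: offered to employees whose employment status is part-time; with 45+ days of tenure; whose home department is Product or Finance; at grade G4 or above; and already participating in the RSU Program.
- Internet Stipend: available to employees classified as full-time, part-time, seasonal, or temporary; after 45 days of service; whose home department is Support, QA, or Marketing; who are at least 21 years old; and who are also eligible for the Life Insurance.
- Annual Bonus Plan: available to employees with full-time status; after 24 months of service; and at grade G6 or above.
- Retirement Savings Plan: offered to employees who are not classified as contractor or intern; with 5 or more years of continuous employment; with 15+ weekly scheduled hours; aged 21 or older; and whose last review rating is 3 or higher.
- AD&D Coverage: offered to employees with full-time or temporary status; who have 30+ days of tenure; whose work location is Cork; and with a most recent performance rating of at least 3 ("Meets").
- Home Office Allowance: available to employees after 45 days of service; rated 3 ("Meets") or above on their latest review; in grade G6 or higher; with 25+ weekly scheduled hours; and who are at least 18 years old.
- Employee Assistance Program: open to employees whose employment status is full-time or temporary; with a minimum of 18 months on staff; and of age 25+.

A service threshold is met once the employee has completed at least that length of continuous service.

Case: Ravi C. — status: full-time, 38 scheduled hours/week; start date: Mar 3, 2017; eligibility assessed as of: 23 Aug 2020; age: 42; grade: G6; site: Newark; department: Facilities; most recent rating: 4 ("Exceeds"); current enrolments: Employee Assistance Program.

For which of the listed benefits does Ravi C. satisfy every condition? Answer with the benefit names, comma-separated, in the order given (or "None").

Annual Bonus Plan, Home Office Allowance, Employee Assistance Program

Service from Mar 3, 2017 to 23 Aug 2020: 1269 days.
Life Insurance — service 1269 days ≥ 180 days ✓; grade G6 ≥ G3 ✓; dept Facilities ✓; age 42 ≥ 25 ✓; site Newark ✗ (not Spokane, Lyon, or Tampa) → not eligible.
RSU Program — status full-time ✗ (requires part-time or temporary) → not eligible.
Health Savings Account — status full-time ✗ (requires part-time) → not eligible.
Internet Stipend — status full-time ✓; service 1269 days ≥ 45 days ✓; dept Facilities ✗ → not eligible.
Annual Bonus Plan — status full-time ✓; service 1269 days ≥ 24 months (≈720 days) ✓; grade G6 ≥ G6 ✓ → eligible.
Retirement Savings Plan — status full-time ✓ (not excluded); service 1269 days < 5 years (≈1825 days) ✗ → not eligible.
AD&D Coverage — status full-time ✓; service 1269 days ≥ 30 days ✓; site Newark ✗ (not Cork) → not eligible.
Home Office Allowance — service 1269 days ≥ 45 days ✓; rating 4 ≥ 3 ✓; grade G6 ≥ G6 ✓; 38 hrs/wk ≥ 25 ✓; age 42 ≥ 18 ✓ → eligible.
Employee Assistance Program — status full-time ✓; service 1269 days ≥ 18 months (≈540 days) ✓; age 42 ≥ 25 ✓ → eligible.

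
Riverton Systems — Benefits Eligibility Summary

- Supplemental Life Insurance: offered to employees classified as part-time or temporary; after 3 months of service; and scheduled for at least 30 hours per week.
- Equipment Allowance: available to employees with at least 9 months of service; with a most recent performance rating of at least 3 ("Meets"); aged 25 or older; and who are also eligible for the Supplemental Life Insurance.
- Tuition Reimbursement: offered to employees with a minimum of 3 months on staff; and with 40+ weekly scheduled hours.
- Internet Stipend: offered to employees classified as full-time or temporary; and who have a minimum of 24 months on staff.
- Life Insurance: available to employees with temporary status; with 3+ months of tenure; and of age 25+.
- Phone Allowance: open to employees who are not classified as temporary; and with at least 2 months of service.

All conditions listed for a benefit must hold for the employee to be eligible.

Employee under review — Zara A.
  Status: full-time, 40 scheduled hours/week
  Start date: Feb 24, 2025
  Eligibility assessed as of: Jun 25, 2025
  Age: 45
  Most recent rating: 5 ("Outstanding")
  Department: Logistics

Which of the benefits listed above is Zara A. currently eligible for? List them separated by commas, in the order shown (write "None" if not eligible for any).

Tuition Reimbursement, Phone Allowance

Service from Feb 24, 2025 to Jun 25, 2025: 121 days.
Supplemental Life Insurance — status full-time ✗ (requires part-time or temporary) → not eligible.
Equipment Allowance — service 121 days < 9 months (≈270 days) ✗ → not eligible.
Tuition Reimbursement — service 121 days ≥ 3 months (≈90 days) ✓; 40 hrs/wk ≥ 40 ✓ → eligible.
Internet Stipend — status full-time ✓; service 121 days < 24 months (≈720 days) ✗ → not eligible.
Life Insurance — status full-time ✗ (requires temporary) → not eligible.
Phone Allowance — status full-time ✓ (not excluded); service 121 days ≥ 2 months (≈60 days) ✓ → eligible.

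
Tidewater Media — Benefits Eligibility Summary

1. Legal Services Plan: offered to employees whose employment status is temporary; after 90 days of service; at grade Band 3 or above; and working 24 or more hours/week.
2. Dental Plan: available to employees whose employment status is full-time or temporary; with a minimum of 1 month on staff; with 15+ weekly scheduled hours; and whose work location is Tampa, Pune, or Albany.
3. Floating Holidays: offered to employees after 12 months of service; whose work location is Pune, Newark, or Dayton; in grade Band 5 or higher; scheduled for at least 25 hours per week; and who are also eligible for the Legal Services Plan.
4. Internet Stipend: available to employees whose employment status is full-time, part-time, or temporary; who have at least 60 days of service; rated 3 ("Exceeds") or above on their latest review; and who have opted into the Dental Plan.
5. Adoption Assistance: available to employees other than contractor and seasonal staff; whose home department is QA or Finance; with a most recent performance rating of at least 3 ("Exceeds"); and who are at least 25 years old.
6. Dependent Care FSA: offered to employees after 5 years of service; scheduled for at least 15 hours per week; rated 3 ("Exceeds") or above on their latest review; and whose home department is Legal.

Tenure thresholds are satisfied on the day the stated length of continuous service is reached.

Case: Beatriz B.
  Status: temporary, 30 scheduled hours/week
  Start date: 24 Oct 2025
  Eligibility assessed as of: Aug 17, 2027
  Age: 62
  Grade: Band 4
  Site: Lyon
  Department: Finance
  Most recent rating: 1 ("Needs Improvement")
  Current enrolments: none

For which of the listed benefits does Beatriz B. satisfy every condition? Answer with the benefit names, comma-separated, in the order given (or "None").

Service from 24 Oct 2025 to Aug 17, 2027: 662 days.
Legal Services Plan — status temporary ✓; service 662 days ≥ 90 days ✓; grade Band 4 ≥ Band 3 ✓; 30 hrs/wk ≥ 24 ✓ → eligible.
Dental Plan — status temporary ✓; service 662 days ≥ 1 month (≈30 days) ✓; 30 hrs/wk ≥ 15 ✓; site Lyon ✗ (not Tampa, Pune, or Albany) → not eligible.
Floating Holidays — service 662 days ≥ 12 months (≈360 days) ✓; site Lyon ✗ (not Pune, Newark, or Dayton) → not eligible.
Internet Stipend — status temporary ✓; service 662 days ≥ 60 days ✓; rating 1 < 3 ✗ → not eligible.
Adoption Assistance — status temporary ✓ (not excluded); dept Finance ✓; rating 1 < 3 ✗ → not eligible.
Dependent Care FSA — service 662 days < 5 years (≈1825 days) ✗ → not eligible.

Legal Services Plan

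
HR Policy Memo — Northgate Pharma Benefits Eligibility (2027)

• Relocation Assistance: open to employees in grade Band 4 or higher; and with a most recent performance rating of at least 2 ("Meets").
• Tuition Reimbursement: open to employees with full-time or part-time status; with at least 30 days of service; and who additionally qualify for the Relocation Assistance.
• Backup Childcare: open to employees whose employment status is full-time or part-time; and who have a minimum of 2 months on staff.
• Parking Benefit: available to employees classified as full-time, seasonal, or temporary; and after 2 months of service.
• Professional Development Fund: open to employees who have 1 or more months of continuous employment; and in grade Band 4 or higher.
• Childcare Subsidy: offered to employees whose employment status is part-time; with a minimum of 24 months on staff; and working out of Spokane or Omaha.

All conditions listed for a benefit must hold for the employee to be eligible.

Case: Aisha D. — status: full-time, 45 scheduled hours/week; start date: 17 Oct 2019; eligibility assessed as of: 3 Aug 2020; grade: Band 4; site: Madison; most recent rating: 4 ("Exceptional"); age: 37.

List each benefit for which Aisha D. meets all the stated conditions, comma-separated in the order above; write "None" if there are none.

Relocation Assistance, Tuition Reimbursement, Backup Childcare, Parking Benefit, Professional Development Fund

Service from 17 Oct 2019 to 3 Aug 2020: 291 days.
Relocation Assistance — grade Band 4 ≥ Band 4 ✓; rating 4 ≥ 2 ✓ → eligible.
Tuition Reimbursement — status full-time ✓; service 291 days ≥ 30 days ✓; eligible for Relocation Assistance ✓ → eligible.
Backup Childcare — status full-time ✓; service 291 days ≥ 2 months (≈60 days) ✓ → eligible.
Parking Benefit — status full-time ✓; service 291 days ≥ 2 months (≈60 days) ✓ → eligible.
Professional Development Fund — service 291 days ≥ 1 month (≈30 days) ✓; grade Band 4 ≥ Band 4 ✓ → eligible.
Childcare Subsidy — status full-time ✗ (requires part-time) → not eligible.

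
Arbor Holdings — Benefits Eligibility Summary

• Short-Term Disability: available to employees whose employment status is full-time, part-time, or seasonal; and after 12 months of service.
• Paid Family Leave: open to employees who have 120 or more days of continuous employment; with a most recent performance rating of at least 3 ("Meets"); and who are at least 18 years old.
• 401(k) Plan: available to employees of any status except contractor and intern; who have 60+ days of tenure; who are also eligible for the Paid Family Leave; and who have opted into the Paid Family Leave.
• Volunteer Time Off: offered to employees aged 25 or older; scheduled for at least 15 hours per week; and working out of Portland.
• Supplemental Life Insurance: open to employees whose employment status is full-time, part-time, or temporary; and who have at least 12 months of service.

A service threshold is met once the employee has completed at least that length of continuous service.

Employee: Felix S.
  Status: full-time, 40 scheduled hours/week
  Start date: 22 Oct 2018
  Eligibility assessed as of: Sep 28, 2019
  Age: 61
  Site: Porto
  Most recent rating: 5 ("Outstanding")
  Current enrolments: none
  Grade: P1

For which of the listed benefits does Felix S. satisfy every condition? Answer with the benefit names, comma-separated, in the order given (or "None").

Paid Family Leave

Service from 22 Oct 2018 to Sep 28, 2019: 341 days.
Short-Term Disability — status full-time ✓; service 341 days < 12 months (≈360 days) ✗ → not eligible.
Paid Family Leave — service 341 days ≥ 120 days ✓; rating 5 ≥ 3 ✓; age 61 ≥ 18 ✓ → eligible.
401(k) Plan — status full-time ✓ (not excluded); service 341 days ≥ 60 days ✓; eligible for Paid Family Leave ✓; not enrolled in Paid Family Leave ✗ → not eligible.
Volunteer Time Off — age 61 ≥ 25 ✓; 40 hrs/wk ≥ 15 ✓; site Porto ✗ (not Portland) → not eligible.
Supplemental Life Insurance — status full-time ✓; service 341 days < 12 months (≈360 days) ✗ → not eligible.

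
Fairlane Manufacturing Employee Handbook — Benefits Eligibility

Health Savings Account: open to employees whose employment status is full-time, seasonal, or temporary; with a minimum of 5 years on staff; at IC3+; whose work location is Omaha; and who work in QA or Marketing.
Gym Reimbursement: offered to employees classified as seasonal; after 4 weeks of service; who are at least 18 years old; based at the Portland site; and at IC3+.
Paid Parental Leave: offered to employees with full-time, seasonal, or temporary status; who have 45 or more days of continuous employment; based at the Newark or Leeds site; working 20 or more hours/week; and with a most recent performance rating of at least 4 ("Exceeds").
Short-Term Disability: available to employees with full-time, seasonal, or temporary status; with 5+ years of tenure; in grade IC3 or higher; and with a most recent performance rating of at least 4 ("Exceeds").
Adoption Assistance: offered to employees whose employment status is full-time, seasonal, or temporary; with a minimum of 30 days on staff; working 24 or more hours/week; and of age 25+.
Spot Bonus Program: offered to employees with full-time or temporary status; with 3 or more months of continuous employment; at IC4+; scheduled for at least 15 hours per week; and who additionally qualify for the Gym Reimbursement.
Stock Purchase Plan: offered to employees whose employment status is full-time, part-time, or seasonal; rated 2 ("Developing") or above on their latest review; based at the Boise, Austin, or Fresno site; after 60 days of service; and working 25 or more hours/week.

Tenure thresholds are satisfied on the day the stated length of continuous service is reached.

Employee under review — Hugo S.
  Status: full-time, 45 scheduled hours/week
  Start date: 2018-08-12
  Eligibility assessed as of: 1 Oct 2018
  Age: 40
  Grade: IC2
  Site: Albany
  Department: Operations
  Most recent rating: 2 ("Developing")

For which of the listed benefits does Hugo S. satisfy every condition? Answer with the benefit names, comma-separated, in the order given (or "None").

Adoption Assistance

Service from 2018-08-12 to 1 Oct 2018: 50 days.
Health Savings Account — status full-time ✓; service 50 days < 5 years (≈1825 days) ✗ → not eligible.
Gym Reimbursement — status full-time ✗ (requires seasonal) → not eligible.
Paid Parental Leave — status full-time ✓; service 50 days ≥ 45 days ✓; site Albany ✗ (not Newark or Leeds) → not eligible.
Short-Term Disability — status full-time ✓; service 50 days < 5 years (≈1825 days) ✗ → not eligible.
Adoption Assistance — status full-time ✓; service 50 days ≥ 30 days ✓; 45 hrs/wk ≥ 24 ✓; age 40 ≥ 25 ✓ → eligible.
Spot Bonus Program — status full-time ✓; service 50 days < 3 months (≈90 days) ✗ → not eligible.
Stock Purchase Plan — status full-time ✓; rating 2 ≥ 2 ✓; site Albany ✗ (not Boise, Austin, or Fresno) → not eligible.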